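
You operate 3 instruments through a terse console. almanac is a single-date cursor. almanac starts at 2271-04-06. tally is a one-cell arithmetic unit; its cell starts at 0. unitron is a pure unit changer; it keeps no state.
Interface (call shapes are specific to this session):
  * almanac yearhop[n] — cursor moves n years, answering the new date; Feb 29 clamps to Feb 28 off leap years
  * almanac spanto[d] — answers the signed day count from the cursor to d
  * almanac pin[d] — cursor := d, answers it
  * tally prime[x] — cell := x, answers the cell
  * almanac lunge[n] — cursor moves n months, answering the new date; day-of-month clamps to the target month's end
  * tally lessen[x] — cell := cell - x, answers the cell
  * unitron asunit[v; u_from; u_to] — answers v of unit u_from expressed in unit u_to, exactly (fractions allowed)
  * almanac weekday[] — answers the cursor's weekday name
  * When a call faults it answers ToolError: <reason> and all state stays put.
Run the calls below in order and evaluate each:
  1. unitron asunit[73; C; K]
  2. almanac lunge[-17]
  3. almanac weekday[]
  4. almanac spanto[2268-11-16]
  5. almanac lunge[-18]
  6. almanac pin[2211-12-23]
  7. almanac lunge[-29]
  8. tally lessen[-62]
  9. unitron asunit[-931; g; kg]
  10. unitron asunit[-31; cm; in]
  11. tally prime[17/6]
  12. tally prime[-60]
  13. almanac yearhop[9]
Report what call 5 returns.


>> unitron asunit(v=73, u_from=C, u_to=K)
<< 6923/20
>> almanac lunge(n=-17)
<< 2269-11-06
>> almanac weekday()
<< Saturday
>> almanac spanto(d=2268-11-16)
<< -355
>> almanac lunge(n=-18)
<< 2268-05-06
>> almanac pin(d=2211-12-23)
<< 2211-12-23
>> almanac lunge(n=-29)
<< 2209-07-23
>> tally lessen(x=-62)
<< 62
>> unitron asunit(v=-931, u_from=g, u_to=kg)
<< -931/1000
>> unitron asunit(v=-31, u_from=cm, u_to=in)
<< -1550/127
>> tally prime(x=17/6)
<< 17/6
>> tally prime(x=-60)
<< -60
>> almanac yearhop(n=9)
<< 2218-07-23

Answer: 2268-05-06


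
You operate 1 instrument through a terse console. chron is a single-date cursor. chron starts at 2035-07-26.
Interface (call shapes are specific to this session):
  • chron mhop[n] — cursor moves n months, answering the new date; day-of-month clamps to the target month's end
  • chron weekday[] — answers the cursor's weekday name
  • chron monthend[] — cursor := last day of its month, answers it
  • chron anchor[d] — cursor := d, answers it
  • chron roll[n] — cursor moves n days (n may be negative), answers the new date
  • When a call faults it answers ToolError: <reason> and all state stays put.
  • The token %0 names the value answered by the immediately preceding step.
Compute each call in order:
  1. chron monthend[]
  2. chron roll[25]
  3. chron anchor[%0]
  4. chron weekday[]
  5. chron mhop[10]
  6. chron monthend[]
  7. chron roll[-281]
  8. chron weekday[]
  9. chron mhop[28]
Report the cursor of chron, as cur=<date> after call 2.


Answer: cur=2035-08-25

Derivation:
I call chron monthend(), → 2035-07-31.
Next I call chron roll(25), and get 2035-08-25.
I call chron anchor(%0), and observe 2035-08-25.
I invoke chron weekday: Saturday.
Now I run chron mhop(10), — result: 2036-06-25.
Using chron monthend, yielding 2036-06-30.
Next I call chron roll(-281), which returns 2035-09-23.
I use chron weekday, → Sunday.
I invoke chron mhop(28), and observe 2038-01-23.


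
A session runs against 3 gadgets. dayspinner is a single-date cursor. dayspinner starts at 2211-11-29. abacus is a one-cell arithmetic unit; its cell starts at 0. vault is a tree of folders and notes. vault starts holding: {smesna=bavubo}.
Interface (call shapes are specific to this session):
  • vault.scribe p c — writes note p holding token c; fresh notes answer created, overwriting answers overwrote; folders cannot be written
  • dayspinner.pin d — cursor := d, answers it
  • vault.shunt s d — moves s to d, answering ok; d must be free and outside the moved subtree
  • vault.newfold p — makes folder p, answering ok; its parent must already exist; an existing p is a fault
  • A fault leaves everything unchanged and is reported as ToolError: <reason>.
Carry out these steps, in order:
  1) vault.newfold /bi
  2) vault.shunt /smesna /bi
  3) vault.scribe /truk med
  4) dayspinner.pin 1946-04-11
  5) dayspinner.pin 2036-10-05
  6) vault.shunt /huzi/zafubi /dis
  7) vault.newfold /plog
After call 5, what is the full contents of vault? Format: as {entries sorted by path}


Answer: {bi/, smesna=bavubo, truk=med}

Derivation:
Do: vault.newfold[p='/bi']
See: ok
Do: vault.shunt[s='/smesna'; d='/bi']
See: ToolError: exists
Do: vault.scribe[p='/truk'; c='med']
See: created
Do: dayspinner.pin[d='1946-04-11']
See: 1946-04-11
Do: dayspinner.pin[d='2036-10-05']
See: 2036-10-05
Do: vault.shunt[s='/huzi/zafubi'; d='/dis']
See: ToolError: not found
Do: vault.newfold[p='/plog']
See: ok


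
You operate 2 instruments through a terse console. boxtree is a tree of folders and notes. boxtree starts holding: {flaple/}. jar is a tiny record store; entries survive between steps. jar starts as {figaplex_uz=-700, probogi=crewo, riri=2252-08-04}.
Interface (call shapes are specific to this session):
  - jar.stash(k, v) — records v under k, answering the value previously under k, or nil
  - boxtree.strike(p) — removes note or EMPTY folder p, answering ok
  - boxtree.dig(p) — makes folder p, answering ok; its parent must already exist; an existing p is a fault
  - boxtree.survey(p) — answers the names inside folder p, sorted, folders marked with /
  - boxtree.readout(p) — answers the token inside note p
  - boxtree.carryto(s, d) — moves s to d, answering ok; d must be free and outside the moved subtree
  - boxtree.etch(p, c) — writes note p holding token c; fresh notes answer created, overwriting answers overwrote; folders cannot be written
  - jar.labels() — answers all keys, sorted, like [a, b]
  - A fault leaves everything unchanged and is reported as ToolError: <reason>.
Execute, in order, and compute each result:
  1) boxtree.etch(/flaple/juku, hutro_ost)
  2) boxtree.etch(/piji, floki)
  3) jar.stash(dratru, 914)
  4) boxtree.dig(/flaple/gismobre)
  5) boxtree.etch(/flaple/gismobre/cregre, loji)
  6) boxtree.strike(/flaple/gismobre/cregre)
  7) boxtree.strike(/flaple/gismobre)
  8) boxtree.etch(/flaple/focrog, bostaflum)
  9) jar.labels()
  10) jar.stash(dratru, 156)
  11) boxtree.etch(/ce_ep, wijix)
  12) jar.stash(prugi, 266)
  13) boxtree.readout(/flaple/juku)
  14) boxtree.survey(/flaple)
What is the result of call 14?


Answer: [focrog, juku]

Derivation:
;; boxtree.etch(p: /flaple/juku, c: hutro_ost) == created
;; boxtree.etch(p: /piji, c: floki) == created
;; jar.stash(k: dratru, v: 914) == nil
;; boxtree.dig(p: /flaple/gismobre) == ok
;; boxtree.etch(p: /flaple/gismobre/cregre, c: loji) == created
;; boxtree.strike(p: /flaple/gismobre/cregre) == ok
;; boxtree.strike(p: /flaple/gismobre) == ok
;; boxtree.etch(p: /flaple/focrog, c: bostaflum) == created
;; jar.labels() == [dratru, figaplex_uz, probogi, riri]
;; jar.stash(k: dratru, v: 156) == 914
;; boxtree.etch(p: /ce_ep, c: wijix) == created
;; jar.stash(k: prugi, v: 266) == nil
;; boxtree.readout(p: /flaple/juku) == hutro_ost
;; boxtree.survey(p: /flaple) == [focrog, juku]


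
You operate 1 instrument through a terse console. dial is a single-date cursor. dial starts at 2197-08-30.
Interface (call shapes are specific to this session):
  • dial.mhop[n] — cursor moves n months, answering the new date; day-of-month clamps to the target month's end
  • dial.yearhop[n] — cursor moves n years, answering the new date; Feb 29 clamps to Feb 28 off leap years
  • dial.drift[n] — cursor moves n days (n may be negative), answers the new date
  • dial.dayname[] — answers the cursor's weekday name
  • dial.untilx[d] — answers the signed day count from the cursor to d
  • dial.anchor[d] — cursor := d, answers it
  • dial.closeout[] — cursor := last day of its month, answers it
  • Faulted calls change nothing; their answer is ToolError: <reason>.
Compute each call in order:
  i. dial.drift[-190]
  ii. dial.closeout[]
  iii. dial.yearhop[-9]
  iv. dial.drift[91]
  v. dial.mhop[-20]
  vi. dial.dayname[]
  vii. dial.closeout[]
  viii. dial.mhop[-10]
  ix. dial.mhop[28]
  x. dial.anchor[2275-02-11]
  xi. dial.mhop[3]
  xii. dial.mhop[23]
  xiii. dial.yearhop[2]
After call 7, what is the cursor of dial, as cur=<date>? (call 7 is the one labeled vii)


Answer: cur=2186-09-30

Derivation:
$ drift n→-190
[out] 2197-02-21
$ closeout
[out] 2197-02-28
$ yearhop n→-9
[out] 2188-02-28
$ drift n→91
[out] 2188-05-29
$ mhop n→-20
[out] 2186-09-29
$ dayname
[out] Friday
$ closeout
[out] 2186-09-30
$ mhop n→-10
[out] 2185-11-30
$ mhop n→28
[out] 2188-03-30
$ anchor d→2275-02-11
[out] 2275-02-11
$ mhop n→3
[out] 2275-05-11
$ mhop n→23
[out] 2277-04-11
$ yearhop n→2
[out] 2279-04-11


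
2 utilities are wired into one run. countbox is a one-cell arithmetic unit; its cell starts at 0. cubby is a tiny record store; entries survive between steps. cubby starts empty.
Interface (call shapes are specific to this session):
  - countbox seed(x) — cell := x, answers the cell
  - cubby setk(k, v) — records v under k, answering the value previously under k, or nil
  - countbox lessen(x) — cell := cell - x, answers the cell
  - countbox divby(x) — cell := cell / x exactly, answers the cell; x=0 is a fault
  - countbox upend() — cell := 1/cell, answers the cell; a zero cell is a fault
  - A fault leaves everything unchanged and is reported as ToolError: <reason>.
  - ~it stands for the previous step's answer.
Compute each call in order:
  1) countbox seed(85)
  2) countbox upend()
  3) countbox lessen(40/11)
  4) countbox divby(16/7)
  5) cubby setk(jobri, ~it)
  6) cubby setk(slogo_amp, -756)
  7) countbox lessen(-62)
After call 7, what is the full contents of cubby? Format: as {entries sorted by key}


Answer: {jobri=-23723/14960, slogo_amp=-756}

Derivation:
I run countbox seed with x: 85: 85.
Then countbox upend(): 1/85.
I use countbox lessen with x: 40/11, — result: -3389/935.
I try countbox divby with x: 16/7, and observe -23723/14960.
I call cubby setk with k: jobri, v: ~it, → nil.
Using cubby setk with k: slogo_amp, v: -756, and get nil.
Invoking countbox lessen with x: -62, giving 903797/14960.


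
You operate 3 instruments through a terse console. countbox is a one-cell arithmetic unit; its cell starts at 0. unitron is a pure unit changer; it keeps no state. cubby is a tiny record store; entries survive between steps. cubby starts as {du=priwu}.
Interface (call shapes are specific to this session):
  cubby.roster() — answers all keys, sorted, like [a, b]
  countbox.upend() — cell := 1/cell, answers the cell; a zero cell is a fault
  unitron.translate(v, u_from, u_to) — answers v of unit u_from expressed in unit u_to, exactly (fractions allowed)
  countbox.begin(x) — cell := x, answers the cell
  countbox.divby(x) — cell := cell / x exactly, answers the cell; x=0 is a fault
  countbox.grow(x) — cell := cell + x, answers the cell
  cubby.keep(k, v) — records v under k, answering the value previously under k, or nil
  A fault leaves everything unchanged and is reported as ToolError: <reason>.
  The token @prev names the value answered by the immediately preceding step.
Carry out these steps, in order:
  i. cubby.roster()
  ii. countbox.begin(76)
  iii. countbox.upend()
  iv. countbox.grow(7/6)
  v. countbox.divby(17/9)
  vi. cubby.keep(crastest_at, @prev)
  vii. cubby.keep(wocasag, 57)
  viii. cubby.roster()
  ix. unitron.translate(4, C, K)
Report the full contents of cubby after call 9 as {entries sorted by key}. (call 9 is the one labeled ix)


Answer: {crastest_at=807/1292, du=priwu, wocasag=57}

Derivation:
// 1. cubby.roster() == [du]
// 2. countbox.begin(x: 76) == 76
// 3. countbox.upend() == 1/76
// 4. countbox.grow(x: 7/6) == 269/228
// 5. countbox.divby(x: 17/9) == 807/1292
// 6. cubby.keep(k: crastest_at, v: @prev) == nil
// 7. cubby.keep(k: wocasag, v: 57) == nil
// 8. cubby.roster() == [crastest_at, du, wocasag]
// 9. unitron.translate(v: 4, u_from: C, u_to: K) == 5543/20


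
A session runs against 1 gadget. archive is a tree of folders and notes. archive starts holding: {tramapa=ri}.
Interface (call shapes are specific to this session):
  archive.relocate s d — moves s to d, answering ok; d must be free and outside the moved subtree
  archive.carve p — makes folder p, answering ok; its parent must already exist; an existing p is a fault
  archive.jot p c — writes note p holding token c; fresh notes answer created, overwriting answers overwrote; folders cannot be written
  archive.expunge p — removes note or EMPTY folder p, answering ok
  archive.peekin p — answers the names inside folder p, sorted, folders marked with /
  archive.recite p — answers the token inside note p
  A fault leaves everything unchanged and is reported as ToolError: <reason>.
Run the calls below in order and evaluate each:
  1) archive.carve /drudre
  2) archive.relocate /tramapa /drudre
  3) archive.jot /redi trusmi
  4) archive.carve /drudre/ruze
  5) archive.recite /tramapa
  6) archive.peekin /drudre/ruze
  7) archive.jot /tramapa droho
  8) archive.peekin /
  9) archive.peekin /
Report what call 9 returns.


% carve p→/drudre
= ok
% relocate s→/tramapa d→/drudre
= ToolError: exists
% jot p→/redi c→trusmi
= created
% carve p→/drudre/ruze
= ok
% recite p→/tramapa
= ri
% peekin p→/drudre/ruze
= []
% jot p→/tramapa c→droho
= overwrote
% peekin p→/
= [drudre/, redi, tramapa]
% peekin p→/
= [drudre/, redi, tramapa]

Answer: [drudre/, redi, tramapa]


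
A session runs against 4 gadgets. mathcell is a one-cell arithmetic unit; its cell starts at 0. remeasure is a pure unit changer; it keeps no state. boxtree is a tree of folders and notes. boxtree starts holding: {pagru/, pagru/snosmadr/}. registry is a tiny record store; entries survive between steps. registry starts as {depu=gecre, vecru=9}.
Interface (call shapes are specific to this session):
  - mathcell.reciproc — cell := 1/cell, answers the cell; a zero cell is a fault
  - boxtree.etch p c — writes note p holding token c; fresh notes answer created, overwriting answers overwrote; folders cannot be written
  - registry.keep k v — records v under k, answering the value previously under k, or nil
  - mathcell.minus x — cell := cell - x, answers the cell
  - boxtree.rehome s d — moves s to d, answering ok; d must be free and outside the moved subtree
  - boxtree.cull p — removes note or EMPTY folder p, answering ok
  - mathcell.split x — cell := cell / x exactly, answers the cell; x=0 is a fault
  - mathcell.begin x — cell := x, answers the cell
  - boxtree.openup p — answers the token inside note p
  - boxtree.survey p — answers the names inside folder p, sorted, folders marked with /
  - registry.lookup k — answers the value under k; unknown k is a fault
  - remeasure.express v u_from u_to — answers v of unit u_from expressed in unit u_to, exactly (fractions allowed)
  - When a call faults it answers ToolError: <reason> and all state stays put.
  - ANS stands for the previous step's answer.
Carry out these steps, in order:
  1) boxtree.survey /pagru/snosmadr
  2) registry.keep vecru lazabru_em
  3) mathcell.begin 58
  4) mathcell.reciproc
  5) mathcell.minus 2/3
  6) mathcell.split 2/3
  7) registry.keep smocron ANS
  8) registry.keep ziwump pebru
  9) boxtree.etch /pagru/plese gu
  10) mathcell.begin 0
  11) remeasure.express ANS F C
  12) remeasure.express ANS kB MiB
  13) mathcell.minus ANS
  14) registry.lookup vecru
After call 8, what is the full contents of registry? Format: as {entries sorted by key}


Answer: {depu=gecre, smocron=-113/116, vecru=lazabru_em, ziwump=pebru}

Derivation:
>> survey(p=/pagru/snosmadr)
<< []
>> keep(k=vecru, v=lazabru_em)
<< 9
>> begin(x=58)
<< 58
>> reciproc()
<< 1/58
>> minus(x=2/3)
<< -113/174
>> split(x=2/3)
<< -113/116
>> keep(k=smocron, v=ANS)
<< nil
>> keep(k=ziwump, v=pebru)
<< nil
>> etch(p=/pagru/plese, c=gu)
<< created
>> begin(x=0)
<< 0
>> express(v=ANS, u_from=F, u_to=C)
<< -160/9
>> express(v=ANS, u_from=kB, u_to=MiB)
<< -625/36864
>> minus(x=ANS)
<< 625/36864
>> lookup(k=vecru)
<< lazabru_em


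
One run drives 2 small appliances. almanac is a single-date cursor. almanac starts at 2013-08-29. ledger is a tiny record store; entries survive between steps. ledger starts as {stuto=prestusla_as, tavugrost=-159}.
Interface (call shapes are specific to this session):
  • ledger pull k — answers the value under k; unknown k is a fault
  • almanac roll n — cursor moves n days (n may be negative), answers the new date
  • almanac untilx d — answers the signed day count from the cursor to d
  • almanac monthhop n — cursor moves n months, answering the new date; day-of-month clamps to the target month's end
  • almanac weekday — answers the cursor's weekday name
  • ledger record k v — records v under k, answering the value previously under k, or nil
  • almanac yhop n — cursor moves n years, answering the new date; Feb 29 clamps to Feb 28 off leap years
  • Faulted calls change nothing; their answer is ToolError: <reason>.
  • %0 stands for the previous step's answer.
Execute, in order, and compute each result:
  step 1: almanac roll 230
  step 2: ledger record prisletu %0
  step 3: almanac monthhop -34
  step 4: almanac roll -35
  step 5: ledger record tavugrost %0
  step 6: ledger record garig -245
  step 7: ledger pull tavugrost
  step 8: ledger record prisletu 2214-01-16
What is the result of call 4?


Answer: 2011-05-12

Derivation:
> almanac roll n→230
:: 2014-04-16
> ledger record k→prisletu v→%0
:: nil
> almanac monthhop n→-34
:: 2011-06-16
> almanac roll n→-35
:: 2011-05-12
> ledger record k→tavugrost v→%0
:: -159
> ledger record k→garig v→-245
:: nil
> ledger pull k→tavugrost
:: 2011-05-12
> ledger record k→prisletu v→2214-01-16
:: 2014-04-16


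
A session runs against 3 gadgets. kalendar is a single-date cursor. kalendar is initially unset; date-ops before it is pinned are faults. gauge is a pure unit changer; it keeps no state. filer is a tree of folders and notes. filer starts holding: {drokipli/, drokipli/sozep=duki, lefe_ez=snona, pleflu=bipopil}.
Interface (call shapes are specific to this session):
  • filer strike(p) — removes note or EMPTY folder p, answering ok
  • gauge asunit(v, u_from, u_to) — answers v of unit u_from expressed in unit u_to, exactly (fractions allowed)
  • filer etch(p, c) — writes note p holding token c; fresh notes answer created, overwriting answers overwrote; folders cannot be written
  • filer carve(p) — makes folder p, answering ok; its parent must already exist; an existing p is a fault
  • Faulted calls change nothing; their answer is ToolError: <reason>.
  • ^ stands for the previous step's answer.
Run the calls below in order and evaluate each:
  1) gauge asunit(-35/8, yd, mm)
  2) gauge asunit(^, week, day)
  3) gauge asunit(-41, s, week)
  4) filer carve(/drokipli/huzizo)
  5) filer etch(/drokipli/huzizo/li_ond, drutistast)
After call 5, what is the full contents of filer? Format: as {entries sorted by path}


;; gauge asunit(v=-35/8, u_from=yd, u_to=mm) ~> -8001/2
;; gauge asunit(v=^, u_from=week, u_to=day) ~> -56007/2
;; gauge asunit(v=-41, u_from=s, u_to=week) ~> -41/604800
;; filer carve(p=/drokipli/huzizo) ~> ok
;; filer etch(p=/drokipli/huzizo/li_ond, c=drutistast) ~> created

Answer: {drokipli/, drokipli/huzizo/, drokipli/huzizo/li_ond=drutistast, drokipli/sozep=duki, lefe_ez=snona, pleflu=bipopil}


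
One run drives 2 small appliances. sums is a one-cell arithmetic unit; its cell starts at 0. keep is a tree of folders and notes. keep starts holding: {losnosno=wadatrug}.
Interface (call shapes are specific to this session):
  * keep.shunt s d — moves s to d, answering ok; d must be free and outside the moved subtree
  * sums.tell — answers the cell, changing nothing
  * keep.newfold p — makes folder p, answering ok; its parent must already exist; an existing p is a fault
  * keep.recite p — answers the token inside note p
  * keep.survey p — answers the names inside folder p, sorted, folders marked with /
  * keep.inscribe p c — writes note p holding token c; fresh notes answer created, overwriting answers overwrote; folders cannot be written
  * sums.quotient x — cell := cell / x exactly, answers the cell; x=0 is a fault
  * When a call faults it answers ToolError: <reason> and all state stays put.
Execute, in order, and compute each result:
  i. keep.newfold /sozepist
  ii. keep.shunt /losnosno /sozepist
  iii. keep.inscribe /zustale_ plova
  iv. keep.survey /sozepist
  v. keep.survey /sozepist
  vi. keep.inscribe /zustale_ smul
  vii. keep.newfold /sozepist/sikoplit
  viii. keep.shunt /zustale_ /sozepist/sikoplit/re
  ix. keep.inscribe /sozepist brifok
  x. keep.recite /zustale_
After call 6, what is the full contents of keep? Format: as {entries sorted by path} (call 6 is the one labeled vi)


Answer: {losnosno=wadatrug, sozepist/, zustale_=smul}

Derivation:
I invoke keep.newfold with /sozepist, — result: ok.
I invoke keep.shunt with /losnosno, /sozepist, and see ToolError: exists.
I try keep.inscribe with /zustale_, plova, which returns created.
Calling keep.survey with /sozepist, — result: [].
I try keep.survey with /sozepist, yielding [].
Then keep.inscribe with /zustale_, smul, — result: overwrote.
I invoke keep.newfold with /sozepist/sikoplit, yielding ok.
Now I run keep.shunt with /zustale_, /sozepist/sikoplit/re, → ok.
Calling keep.inscribe with /sozepist, brifok, and observe ToolError: is a directory.
I call keep.recite with /zustale_, giving ToolError: not found.


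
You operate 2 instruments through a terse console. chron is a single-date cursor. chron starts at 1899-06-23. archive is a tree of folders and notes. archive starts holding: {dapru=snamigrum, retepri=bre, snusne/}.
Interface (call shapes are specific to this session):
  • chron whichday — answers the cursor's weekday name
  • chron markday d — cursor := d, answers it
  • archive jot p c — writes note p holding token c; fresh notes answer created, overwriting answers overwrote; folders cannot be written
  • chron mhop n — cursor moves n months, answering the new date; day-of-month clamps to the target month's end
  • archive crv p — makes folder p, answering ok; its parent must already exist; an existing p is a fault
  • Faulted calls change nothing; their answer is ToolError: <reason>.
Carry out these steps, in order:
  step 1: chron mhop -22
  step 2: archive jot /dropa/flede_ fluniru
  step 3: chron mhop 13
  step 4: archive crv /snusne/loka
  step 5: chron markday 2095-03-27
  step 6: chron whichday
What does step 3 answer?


Answer: 1898-09-23

Derivation:
Do: chron mhop[n→-22]
See: 1897-08-23
Do: archive jot[p→/dropa/flede_; c→fluniru]
See: ToolError: no parent
Do: chron mhop[n→13]
See: 1898-09-23
Do: archive crv[p→/snusne/loka]
See: ok
Do: chron markday[d→2095-03-27]
See: 2095-03-27
Do: chron whichday[]
See: Sunday


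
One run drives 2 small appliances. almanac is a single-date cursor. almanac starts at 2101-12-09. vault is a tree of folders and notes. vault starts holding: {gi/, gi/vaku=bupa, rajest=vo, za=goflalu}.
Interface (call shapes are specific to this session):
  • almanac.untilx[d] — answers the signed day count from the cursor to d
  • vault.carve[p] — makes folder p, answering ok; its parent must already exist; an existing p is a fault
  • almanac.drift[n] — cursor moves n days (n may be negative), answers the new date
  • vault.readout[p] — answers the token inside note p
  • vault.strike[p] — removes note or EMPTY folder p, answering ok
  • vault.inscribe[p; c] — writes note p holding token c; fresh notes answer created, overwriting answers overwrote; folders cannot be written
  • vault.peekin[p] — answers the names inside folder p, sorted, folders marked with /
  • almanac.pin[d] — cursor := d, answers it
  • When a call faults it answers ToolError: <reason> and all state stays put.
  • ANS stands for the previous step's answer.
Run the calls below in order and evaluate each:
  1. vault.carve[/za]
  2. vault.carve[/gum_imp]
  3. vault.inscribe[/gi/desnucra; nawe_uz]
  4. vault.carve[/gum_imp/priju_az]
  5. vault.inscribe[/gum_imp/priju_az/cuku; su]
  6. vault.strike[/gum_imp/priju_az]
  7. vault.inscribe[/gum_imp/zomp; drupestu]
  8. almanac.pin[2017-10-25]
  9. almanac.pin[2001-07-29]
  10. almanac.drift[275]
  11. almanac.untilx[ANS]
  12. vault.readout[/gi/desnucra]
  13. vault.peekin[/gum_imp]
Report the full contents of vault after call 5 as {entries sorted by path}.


Answer: {gi/, gi/desnucra=nawe_uz, gi/vaku=bupa, gum_imp/, gum_imp/priju_az/, gum_imp/priju_az/cuku=su, rajest=vo, za=goflalu}

Derivation:
% 1. vault.carve(/za) ~> ToolError: exists
% 2. vault.carve(/gum_imp) ~> ok
% 3. vault.inscribe(/gi/desnucra, nawe_uz) ~> created
% 4. vault.carve(/gum_imp/priju_az) ~> ok
% 5. vault.inscribe(/gum_imp/priju_az/cuku, su) ~> created
% 6. vault.strike(/gum_imp/priju_az) ~> ToolError: not empty
% 7. vault.inscribe(/gum_imp/zomp, drupestu) ~> created
% 8. almanac.pin(2017-10-25) ~> 2017-10-25
% 9. almanac.pin(2001-07-29) ~> 2001-07-29
% 10. almanac.drift(275) ~> 2002-04-30
% 11. almanac.untilx(ANS) ~> 0
% 12. vault.readout(/gi/desnucra) ~> nawe_uz
% 13. vault.peekin(/gum_imp) ~> [priju_az/, zomp]


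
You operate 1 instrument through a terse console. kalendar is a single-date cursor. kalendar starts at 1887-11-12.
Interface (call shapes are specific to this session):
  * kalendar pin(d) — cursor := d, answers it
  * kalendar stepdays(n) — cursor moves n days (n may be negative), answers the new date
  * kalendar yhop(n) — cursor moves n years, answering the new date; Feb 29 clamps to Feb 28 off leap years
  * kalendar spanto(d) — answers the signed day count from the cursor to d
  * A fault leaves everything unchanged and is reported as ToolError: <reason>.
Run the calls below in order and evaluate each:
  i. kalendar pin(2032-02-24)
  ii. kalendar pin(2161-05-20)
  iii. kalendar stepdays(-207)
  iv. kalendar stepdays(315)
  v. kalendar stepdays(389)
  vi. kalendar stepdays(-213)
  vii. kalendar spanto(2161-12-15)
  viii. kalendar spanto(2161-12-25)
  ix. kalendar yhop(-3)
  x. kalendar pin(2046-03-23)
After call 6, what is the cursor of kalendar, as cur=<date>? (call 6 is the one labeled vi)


Answer: cur=2162-02-28

Derivation:
I try kalendar pin passing d→2032-02-24: 2032-02-24.
Calling kalendar pin passing d→2161-05-20, and observe 2161-05-20.
I call kalendar stepdays passing n→-207, and see 2160-10-25.
Using kalendar stepdays passing n→315, and observe 2161-09-05.
I use kalendar stepdays passing n→389, and see 2162-09-29.
Now I run kalendar stepdays passing n→-213, and see 2162-02-28.
Now I run kalendar spanto passing d→2161-12-15, and observe -75.
Using kalendar spanto passing d→2161-12-25, and get -65.
I use kalendar yhop passing n→-3, and observe 2159-02-28.
Calling kalendar pin passing d→2046-03-23, and get 2046-03-23.


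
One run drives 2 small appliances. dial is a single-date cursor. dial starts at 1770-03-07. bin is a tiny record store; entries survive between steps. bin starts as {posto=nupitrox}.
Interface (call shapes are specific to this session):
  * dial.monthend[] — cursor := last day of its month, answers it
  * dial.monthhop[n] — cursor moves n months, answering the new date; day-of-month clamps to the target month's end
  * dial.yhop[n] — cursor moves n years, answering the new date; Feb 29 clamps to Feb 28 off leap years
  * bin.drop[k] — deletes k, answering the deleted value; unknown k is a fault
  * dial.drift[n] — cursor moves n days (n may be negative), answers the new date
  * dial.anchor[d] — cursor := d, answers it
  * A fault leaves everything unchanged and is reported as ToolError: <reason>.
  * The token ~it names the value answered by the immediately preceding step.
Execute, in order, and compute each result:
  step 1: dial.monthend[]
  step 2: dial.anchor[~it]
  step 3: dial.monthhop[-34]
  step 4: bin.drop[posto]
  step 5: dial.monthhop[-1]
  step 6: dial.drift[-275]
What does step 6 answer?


Answer: 1766-07-29

Derivation:
Act: dial.monthend[]
Obs: 1770-03-31
Act: dial.anchor[~it]
Obs: 1770-03-31
Act: dial.monthhop[-34]
Obs: 1767-05-31
Act: bin.drop[posto]
Obs: nupitrox
Act: dial.monthhop[-1]
Obs: 1767-04-30
Act: dial.drift[-275]
Obs: 1766-07-29


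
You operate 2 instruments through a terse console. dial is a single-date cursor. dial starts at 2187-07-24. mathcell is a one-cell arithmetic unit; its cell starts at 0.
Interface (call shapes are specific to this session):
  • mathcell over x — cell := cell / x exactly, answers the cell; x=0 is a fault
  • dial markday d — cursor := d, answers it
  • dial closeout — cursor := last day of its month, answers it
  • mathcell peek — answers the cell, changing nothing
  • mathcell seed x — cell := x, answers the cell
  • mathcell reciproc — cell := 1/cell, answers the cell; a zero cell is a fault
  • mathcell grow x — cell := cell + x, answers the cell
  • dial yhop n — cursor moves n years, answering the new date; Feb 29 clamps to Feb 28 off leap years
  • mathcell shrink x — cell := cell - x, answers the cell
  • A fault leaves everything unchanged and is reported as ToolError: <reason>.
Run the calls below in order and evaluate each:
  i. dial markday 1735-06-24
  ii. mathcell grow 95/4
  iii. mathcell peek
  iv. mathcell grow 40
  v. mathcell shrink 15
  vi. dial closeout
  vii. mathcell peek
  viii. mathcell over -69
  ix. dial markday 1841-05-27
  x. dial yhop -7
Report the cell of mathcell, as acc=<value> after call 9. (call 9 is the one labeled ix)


[in] dial markday d=1735-06-24
= 1735-06-24
[in] mathcell grow x=95/4
= 95/4
[in] mathcell peek
= 95/4
[in] mathcell grow x=40
= 255/4
[in] mathcell shrink x=15
= 195/4
[in] dial closeout
= 1735-06-30
[in] mathcell peek
= 195/4
[in] mathcell over x=-69
= -65/92
[in] dial markday d=1841-05-27
= 1841-05-27
[in] dial yhop n=-7
= 1834-05-27

Answer: acc=-65/92


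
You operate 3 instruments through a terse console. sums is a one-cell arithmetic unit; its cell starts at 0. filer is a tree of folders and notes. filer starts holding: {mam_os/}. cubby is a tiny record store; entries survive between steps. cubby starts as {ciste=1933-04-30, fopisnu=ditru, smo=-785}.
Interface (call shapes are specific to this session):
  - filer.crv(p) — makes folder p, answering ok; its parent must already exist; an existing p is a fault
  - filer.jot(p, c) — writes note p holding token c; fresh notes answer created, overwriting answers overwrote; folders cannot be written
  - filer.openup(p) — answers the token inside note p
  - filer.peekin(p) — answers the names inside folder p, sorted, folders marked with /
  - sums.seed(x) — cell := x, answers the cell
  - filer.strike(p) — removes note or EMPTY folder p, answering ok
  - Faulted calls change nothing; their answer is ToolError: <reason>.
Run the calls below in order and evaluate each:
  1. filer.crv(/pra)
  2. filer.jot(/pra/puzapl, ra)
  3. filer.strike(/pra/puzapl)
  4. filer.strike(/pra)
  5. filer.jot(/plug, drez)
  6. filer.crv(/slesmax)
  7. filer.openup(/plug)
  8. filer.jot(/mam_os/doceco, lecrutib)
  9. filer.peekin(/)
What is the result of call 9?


Answer: [mam_os/, plug, slesmax/]

Derivation:
% crv /pra
[out] ok
% jot /pra/puzapl ra
[out] created
% strike /pra/puzapl
[out] ok
% strike /pra
[out] ok
% jot /plug drez
[out] created
% crv /slesmax
[out] ok
% openup /plug
[out] drez
% jot /mam_os/doceco lecrutib
[out] created
% peekin /
[out] [mam_os/, plug, slesmax/]


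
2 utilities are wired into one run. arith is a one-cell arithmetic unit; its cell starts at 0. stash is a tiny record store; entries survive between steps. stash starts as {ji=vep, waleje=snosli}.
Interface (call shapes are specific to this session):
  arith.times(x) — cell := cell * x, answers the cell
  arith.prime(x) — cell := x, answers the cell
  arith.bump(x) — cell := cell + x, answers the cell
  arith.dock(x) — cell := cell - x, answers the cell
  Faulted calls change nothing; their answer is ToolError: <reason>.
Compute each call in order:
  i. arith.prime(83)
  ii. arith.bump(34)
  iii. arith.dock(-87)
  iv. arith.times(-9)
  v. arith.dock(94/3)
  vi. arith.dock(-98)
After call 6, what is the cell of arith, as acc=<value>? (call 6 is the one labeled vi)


CALL arith.prime[x=83]
RET  83
CALL arith.bump[x=34]
RET  117
CALL arith.dock[x=-87]
RET  204
CALL arith.times[x=-9]
RET  -1836
CALL arith.dock[x=94/3]
RET  -5602/3
CALL arith.dock[x=-98]
RET  -5308/3

Answer: acc=-5308/3


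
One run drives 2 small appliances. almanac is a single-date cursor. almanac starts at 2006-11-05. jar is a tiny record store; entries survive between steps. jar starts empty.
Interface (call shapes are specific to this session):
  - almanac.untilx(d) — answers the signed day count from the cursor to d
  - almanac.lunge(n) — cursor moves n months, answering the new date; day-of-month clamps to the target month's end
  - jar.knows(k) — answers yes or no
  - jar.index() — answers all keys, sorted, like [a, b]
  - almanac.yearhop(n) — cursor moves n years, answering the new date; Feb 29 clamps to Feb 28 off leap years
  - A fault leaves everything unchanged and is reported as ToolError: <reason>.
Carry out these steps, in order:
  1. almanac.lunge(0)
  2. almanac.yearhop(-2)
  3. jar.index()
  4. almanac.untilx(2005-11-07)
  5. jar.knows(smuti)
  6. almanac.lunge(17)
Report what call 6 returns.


Answer: 2006-04-05

Derivation:
;; almanac.lunge(n→0) ~> 2006-11-05
;; almanac.yearhop(n→-2) ~> 2004-11-05
;; jar.index() ~> []
;; almanac.untilx(d→2005-11-07) ~> 367
;; jar.knows(k→smuti) ~> no
;; almanac.lunge(n→17) ~> 2006-04-05


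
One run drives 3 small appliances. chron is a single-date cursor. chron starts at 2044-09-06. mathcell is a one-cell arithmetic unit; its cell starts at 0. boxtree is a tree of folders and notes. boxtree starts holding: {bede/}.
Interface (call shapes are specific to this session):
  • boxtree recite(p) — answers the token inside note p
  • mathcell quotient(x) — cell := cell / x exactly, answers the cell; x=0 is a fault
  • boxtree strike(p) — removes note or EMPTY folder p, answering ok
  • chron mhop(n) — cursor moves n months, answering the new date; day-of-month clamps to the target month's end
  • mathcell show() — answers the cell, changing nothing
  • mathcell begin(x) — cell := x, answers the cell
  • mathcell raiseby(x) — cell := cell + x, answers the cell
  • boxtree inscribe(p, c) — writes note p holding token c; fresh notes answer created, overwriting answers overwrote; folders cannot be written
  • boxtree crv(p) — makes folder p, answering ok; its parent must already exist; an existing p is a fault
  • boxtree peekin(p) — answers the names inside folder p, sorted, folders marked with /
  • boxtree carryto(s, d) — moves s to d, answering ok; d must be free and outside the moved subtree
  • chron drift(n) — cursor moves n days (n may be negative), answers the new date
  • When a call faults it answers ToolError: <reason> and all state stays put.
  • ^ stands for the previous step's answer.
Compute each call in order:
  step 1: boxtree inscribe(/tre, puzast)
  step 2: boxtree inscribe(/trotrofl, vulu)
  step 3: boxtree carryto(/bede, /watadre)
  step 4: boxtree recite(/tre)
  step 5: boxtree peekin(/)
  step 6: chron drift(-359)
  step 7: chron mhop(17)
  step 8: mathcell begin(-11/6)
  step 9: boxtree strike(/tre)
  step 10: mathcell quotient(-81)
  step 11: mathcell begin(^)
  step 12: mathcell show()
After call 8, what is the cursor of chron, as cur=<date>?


Answer: cur=2045-02-13

Derivation:
Step: boxtree inscribe[p=/tre; c=puzast]
Result: created
Step: boxtree inscribe[p=/trotrofl; c=vulu]
Result: created
Step: boxtree carryto[s=/bede; d=/watadre]
Result: ok
Step: boxtree recite[p=/tre]
Result: puzast
Step: boxtree peekin[p=/]
Result: [tre, trotrofl, watadre/]
Step: chron drift[n=-359]
Result: 2043-09-13
Step: chron mhop[n=17]
Result: 2045-02-13
Step: mathcell begin[x=-11/6]
Result: -11/6
Step: boxtree strike[p=/tre]
Result: ok
Step: mathcell quotient[x=-81]
Result: 11/486
Step: mathcell begin[x=^]
Result: 11/486
Step: mathcell show[]
Result: 11/486


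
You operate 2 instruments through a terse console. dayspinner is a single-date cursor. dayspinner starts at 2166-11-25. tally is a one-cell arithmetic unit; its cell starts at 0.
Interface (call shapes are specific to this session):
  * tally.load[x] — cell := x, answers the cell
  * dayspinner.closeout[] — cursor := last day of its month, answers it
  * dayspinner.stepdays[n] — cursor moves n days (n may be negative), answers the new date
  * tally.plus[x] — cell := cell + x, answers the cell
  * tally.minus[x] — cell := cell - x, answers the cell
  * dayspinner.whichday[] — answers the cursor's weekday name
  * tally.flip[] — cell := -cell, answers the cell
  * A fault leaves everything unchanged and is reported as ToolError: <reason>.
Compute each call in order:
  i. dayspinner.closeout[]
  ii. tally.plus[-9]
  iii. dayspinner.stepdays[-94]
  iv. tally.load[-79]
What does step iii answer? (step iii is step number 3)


Answer: 2166-08-28

Derivation:
Act: closeout[]
Obs: 2166-11-30
Act: plus[-9]
Obs: -9
Act: stepdays[-94]
Obs: 2166-08-28
Act: load[-79]
Obs: -79


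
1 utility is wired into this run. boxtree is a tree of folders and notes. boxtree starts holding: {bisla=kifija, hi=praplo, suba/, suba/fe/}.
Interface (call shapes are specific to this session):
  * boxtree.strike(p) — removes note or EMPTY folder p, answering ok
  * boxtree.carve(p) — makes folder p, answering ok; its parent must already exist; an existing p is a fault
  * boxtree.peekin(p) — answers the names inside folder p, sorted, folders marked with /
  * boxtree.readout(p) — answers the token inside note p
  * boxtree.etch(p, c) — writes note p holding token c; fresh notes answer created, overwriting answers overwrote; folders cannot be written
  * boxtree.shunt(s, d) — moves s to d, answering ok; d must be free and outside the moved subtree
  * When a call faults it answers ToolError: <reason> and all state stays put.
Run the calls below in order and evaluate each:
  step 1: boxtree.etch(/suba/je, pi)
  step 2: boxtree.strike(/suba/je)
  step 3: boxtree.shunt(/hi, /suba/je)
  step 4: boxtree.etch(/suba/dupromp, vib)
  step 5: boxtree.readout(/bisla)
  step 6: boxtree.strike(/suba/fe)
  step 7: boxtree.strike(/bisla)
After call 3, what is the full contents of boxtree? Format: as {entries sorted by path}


==> boxtree.etch(p→/suba/je, c→pi)
<== created
==> boxtree.strike(p→/suba/je)
<== ok
==> boxtree.shunt(s→/hi, d→/suba/je)
<== ok
==> boxtree.etch(p→/suba/dupromp, c→vib)
<== created
==> boxtree.readout(p→/bisla)
<== kifija
==> boxtree.strike(p→/suba/fe)
<== ok
==> boxtree.strike(p→/bisla)
<== ok

Answer: {bisla=kifija, suba/, suba/fe/, suba/je=praplo}


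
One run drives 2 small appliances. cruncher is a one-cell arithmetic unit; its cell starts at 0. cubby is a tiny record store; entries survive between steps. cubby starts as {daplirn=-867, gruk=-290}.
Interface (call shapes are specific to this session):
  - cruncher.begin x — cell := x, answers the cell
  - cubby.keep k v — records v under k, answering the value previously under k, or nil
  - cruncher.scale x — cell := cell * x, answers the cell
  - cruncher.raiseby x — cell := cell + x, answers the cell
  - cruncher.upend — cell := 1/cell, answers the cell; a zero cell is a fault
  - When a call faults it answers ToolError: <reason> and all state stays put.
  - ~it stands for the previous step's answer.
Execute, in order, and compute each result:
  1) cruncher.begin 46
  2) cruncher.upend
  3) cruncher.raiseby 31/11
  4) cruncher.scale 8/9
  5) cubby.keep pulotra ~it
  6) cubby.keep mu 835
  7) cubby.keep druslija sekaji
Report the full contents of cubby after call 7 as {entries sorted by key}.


Answer: {daplirn=-867, druslija=sekaji, gruk=-290, mu=835, pulotra=1916/759}

Derivation:
==> begin(x=46)
<== 46
==> upend()
<== 1/46
==> raiseby(x=31/11)
<== 1437/506
==> scale(x=8/9)
<== 1916/759
==> keep(k=pulotra, v=~it)
<== nil
==> keep(k=mu, v=835)
<== nil
==> keep(k=druslija, v=sekaji)
<== nil
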